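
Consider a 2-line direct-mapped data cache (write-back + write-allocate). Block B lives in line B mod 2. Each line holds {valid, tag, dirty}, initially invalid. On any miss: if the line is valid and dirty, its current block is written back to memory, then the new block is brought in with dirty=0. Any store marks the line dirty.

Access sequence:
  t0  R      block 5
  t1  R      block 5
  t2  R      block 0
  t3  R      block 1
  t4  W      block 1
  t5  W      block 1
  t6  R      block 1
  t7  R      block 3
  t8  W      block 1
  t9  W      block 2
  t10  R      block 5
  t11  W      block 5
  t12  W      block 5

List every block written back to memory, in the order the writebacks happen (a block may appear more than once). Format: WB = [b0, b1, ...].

WB = [1, 1]

0: R B5 → L1 miss [-]
1: R B5 → L1 hit [-]
2: R B0 → L0 miss [-]
3: R B1 → L1 miss [-]
4: W B1 → L1 hit [D]
5: W B1 → L1 hit [D]
6: R B1 → L1 hit [D]
7: R B3 → L1 miss wb→B1 [-]
8: W B1 → L1 miss [D]
9: W B2 → L0 miss [D]
10: R B5 → L1 miss wb→B1 [-]
11: W B5 → L1 hit [D]
12: W B5 → L1 hit [D]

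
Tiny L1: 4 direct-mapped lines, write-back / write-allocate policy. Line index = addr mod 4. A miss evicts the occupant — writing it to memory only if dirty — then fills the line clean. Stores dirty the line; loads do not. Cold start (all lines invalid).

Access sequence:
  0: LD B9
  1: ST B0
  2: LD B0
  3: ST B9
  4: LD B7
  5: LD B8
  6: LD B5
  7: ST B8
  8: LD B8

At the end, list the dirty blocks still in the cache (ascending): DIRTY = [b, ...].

0: R B9 -> L1 miss  d=-]
1: W B0 -> L0 miss  d=D]
2: R B0 -> L0 hit  d=D]
3: W B9 -> L1 hit  d=D]
4: R B7 -> L3 miss  d=-]
5: R B8 -> L0 miss wb->B0  d=-]
6: R B5 -> L1 miss wb->B9  d=-]
7: W B8 -> L0 hit  d=D]
8: R B8 -> L0 hit  d=D]

DIRTY = [8]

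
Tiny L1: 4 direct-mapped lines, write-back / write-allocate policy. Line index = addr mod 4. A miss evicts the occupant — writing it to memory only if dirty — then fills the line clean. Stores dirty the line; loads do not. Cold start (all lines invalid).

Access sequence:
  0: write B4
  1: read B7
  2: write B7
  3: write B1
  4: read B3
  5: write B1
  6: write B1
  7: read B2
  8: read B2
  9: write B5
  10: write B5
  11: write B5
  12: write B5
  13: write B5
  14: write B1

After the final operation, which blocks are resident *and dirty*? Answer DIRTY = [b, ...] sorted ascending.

DIRTY = [1, 4]

0: W B4 -> L0 miss  d=D]
1: R B7 -> L3 miss  d=-]
2: W B7 -> L3 hit  d=D]
3: W B1 -> L1 miss  d=D]
4: R B3 -> L3 miss wb->B7  d=-]
5: W B1 -> L1 hit  d=D]
6: W B1 -> L1 hit  d=D]
7: R B2 -> L2 miss  d=-]
8: R B2 -> L2 hit  d=-]
9: W B5 -> L1 miss wb->B1  d=D]
10: W B5 -> L1 hit  d=D]
11: W B5 -> L1 hit  d=D]
12: W B5 -> L1 hit  d=D]
13: W B5 -> L1 hit  d=D]
14: W B1 -> L1 miss wb->B5  d=D]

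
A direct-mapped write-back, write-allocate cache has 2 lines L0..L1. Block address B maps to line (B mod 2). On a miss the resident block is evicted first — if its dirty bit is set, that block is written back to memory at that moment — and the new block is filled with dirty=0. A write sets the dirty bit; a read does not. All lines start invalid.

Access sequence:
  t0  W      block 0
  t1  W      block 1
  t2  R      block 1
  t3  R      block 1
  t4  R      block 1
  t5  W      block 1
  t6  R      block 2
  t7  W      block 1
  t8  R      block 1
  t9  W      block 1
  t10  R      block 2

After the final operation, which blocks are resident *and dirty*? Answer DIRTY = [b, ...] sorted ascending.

0: W B0 -> L0 miss  d=D]
1: W B1 -> L1 miss  d=D]
2: R B1 -> L1 hit  d=D]
3: R B1 -> L1 hit  d=D]
4: R B1 -> L1 hit  d=D]
5: W B1 -> L1 hit  d=D]
6: R B2 -> L0 miss wb->B0  d=-]
7: W B1 -> L1 hit  d=D]
8: R B1 -> L1 hit  d=D]
9: W B1 -> L1 hit  d=D]
10: R B2 -> L0 hit  d=-]

DIRTY = [1]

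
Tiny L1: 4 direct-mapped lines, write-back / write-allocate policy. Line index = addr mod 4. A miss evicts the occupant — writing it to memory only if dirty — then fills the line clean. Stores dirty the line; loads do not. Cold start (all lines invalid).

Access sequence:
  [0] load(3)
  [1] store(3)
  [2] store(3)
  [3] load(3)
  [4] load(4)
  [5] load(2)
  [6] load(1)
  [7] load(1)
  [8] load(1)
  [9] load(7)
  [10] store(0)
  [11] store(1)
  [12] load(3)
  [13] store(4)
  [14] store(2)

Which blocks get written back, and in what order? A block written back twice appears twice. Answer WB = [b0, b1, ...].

WB = [3, 0]

  0 | R B3 → L3 miss [-]
  1 | W B3 → L3 hit [D]
  2 | W B3 → L3 hit [D]
  3 | R B3 → L3 hit [D]
  4 | R B4 → L0 miss [-]
  5 | R B2 → L2 miss [-]
  6 | R B1 → L1 miss [-]
  7 | R B1 → L1 hit [-]
  8 | R B1 → L1 hit [-]
  9 | R B7 → L3 miss wb→B3 [-]
  10 | W B0 → L0 miss [D]
  11 | W B1 → L1 hit [D]
  12 | R B3 → L3 miss [-]
  13 | W B4 → L0 miss wb→B0 [D]
  14 | W B2 → L2 hit [D]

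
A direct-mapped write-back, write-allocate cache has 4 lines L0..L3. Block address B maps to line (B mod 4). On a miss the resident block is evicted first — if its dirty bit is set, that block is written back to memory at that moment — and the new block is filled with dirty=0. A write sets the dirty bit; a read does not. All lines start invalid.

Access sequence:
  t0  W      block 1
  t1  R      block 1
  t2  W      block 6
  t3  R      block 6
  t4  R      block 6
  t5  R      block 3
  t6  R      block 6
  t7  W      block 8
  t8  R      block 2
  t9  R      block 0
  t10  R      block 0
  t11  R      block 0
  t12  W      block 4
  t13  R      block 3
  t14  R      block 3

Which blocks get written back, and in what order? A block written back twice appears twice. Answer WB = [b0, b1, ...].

WB = [6, 8]

0: W B1 → L1 miss [D]
1: R B1 → L1 hit [D]
2: W B6 → L2 miss [D]
3: R B6 → L2 hit [D]
4: R B6 → L2 hit [D]
5: R B3 → L3 miss [-]
6: R B6 → L2 hit [D]
7: W B8 → L0 miss [D]
8: R B2 → L2 miss wb→B6 [-]
9: R B0 → L0 miss wb→B8 [-]
10: R B0 → L0 hit [-]
11: R B0 → L0 hit [-]
12: W B4 → L0 miss [D]
13: R B3 → L3 hit [-]
14: R B3 → L3 hit [-]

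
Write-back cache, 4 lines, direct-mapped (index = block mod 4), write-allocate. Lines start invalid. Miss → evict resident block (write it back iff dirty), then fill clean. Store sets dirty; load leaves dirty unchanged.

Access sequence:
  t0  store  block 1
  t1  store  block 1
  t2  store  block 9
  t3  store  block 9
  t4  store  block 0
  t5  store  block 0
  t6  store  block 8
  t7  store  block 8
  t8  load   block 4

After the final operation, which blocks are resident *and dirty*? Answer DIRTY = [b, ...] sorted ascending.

0: W B1 → L1 miss [D]
1: W B1 → L1 hit [D]
2: W B9 → L1 miss wb→B1 [D]
3: W B9 → L1 hit [D]
4: W B0 → L0 miss [D]
5: W B0 → L0 hit [D]
6: W B8 → L0 miss wb→B0 [D]
7: W B8 → L0 hit [D]
8: R B4 → L0 miss wb→B8 [-]

DIRTY = [9]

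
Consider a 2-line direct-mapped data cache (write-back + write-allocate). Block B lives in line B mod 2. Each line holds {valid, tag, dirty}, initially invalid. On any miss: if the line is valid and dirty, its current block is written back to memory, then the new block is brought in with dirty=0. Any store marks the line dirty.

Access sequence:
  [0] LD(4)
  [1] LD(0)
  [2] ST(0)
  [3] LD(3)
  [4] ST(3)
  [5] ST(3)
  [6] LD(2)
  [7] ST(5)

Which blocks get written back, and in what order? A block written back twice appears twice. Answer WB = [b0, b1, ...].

WB = [0, 3]

  0 | R B4 → L0 miss [-]
  1 | R B0 → L0 miss [-]
  2 | W B0 → L0 hit [D]
  3 | R B3 → L1 miss [-]
  4 | W B3 → L1 hit [D]
  5 | W B3 → L1 hit [D]
  6 | R B2 → L0 miss wb→B0 [-]
  7 | W B5 → L1 miss wb→B3 [D]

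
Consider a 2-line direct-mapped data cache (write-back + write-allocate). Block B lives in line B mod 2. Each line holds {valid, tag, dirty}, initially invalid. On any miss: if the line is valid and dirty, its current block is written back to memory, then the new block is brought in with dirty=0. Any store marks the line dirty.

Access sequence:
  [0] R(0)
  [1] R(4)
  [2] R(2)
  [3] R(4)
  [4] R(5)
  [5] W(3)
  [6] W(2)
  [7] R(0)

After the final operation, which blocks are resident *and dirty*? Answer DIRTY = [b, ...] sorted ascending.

  0 | R B0 → L0 miss [-]
  1 | R B4 → L0 miss [-]
  2 | R B2 → L0 miss [-]
  3 | R B4 → L0 miss [-]
  4 | R B5 → L1 miss [-]
  5 | W B3 → L1 miss [D]
  6 | W B2 → L0 miss [D]
  7 | R B0 → L0 miss wb→B2 [-]

DIRTY = [3]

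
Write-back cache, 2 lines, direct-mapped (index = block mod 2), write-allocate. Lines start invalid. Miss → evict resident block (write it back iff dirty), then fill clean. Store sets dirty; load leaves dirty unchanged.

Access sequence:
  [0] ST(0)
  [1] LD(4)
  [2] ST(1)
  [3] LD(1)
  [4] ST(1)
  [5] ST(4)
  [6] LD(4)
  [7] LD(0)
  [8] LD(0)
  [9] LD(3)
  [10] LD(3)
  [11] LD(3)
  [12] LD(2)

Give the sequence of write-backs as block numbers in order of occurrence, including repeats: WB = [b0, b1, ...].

0: W B0 -> L0 miss  d=D]
1: R B4 -> L0 miss wb->B0  d=-]
2: W B1 -> L1 miss  d=D]
3: R B1 -> L1 hit  d=D]
4: W B1 -> L1 hit  d=D]
5: W B4 -> L0 hit  d=D]
6: R B4 -> L0 hit  d=D]
7: R B0 -> L0 miss wb->B4  d=-]
8: R B0 -> L0 hit  d=-]
9: R B3 -> L1 miss wb->B1  d=-]
10: R B3 -> L1 hit  d=-]
11: R B3 -> L1 hit  d=-]
12: R B2 -> L0 miss  d=-]

WB = [0, 4, 1]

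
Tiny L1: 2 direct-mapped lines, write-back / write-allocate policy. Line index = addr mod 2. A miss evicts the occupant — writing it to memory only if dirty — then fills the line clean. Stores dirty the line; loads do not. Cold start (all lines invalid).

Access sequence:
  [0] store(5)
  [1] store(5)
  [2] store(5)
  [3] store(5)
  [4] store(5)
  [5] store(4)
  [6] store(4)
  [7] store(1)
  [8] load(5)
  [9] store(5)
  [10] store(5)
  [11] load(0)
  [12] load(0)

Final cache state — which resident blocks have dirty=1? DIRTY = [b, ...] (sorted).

DIRTY = [5]

  0 | W B5 → L1 miss [D]
  1 | W B5 → L1 hit [D]
  2 | W B5 → L1 hit [D]
  3 | W B5 → L1 hit [D]
  4 | W B5 → L1 hit [D]
  5 | W B4 → L0 miss [D]
  6 | W B4 → L0 hit [D]
  7 | W B1 → L1 miss wb→B5 [D]
  8 | R B5 → L1 miss wb→B1 [-]
  9 | W B5 → L1 hit [D]
  10 | W B5 → L1 hit [D]
  11 | R B0 → L0 miss wb→B4 [-]
  12 | R B0 → L0 hit [-]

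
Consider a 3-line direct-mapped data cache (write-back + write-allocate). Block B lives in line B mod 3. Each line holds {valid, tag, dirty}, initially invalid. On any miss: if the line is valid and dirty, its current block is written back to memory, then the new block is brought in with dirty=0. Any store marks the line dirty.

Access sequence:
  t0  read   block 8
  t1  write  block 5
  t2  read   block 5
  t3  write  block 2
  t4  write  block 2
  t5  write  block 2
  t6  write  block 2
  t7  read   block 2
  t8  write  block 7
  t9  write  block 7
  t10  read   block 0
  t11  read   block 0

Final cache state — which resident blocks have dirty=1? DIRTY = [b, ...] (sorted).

DIRTY = [2, 7]

0: R B8 -> L2 miss  d=-]
1: W B5 -> L2 miss  d=D]
2: R B5 -> L2 hit  d=D]
3: W B2 -> L2 miss wb->B5  d=D]
4: W B2 -> L2 hit  d=D]
5: W B2 -> L2 hit  d=D]
6: W B2 -> L2 hit  d=D]
7: R B2 -> L2 hit  d=D]
8: W B7 -> L1 miss  d=D]
9: W B7 -> L1 hit  d=D]
10: R B0 -> L0 miss  d=-]
11: R B0 -> L0 hit  d=-]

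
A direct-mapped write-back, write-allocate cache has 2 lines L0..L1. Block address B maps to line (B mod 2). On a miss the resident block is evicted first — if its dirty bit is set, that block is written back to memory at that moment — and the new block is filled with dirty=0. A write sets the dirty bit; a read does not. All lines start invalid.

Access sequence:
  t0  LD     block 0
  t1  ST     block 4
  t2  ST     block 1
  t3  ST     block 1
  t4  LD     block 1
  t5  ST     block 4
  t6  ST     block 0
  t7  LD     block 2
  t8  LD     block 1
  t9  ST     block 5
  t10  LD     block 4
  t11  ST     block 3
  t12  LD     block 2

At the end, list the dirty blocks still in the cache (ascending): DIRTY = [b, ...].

0: R B0 -> L0 miss  d=-]
1: W B4 -> L0 miss  d=D]
2: W B1 -> L1 miss  d=D]
3: W B1 -> L1 hit  d=D]
4: R B1 -> L1 hit  d=D]
5: W B4 -> L0 hit  d=D]
6: W B0 -> L0 miss wb->B4  d=D]
7: R B2 -> L0 miss wb->B0  d=-]
8: R B1 -> L1 hit  d=D]
9: W B5 -> L1 miss wb->B1  d=D]
10: R B4 -> L0 miss  d=-]
11: W B3 -> L1 miss wb->B5  d=D]
12: R B2 -> L0 miss  d=-]

DIRTY = [3]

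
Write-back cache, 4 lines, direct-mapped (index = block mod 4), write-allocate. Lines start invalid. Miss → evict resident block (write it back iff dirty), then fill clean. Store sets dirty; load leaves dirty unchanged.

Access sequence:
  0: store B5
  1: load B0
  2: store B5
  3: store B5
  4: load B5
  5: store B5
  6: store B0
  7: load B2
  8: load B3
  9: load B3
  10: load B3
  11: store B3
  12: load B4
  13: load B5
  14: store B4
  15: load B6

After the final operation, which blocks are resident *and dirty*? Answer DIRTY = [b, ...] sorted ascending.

DIRTY = [3, 4, 5]

0: W B5 → L1 miss [D]
1: R B0 → L0 miss [-]
2: W B5 → L1 hit [D]
3: W B5 → L1 hit [D]
4: R B5 → L1 hit [D]
5: W B5 → L1 hit [D]
6: W B0 → L0 hit [D]
7: R B2 → L2 miss [-]
8: R B3 → L3 miss [-]
9: R B3 → L3 hit [-]
10: R B3 → L3 hit [-]
11: W B3 → L3 hit [D]
12: R B4 → L0 miss wb→B0 [-]
13: R B5 → L1 hit [D]
14: W B4 → L0 hit [D]
15: R B6 → L2 miss [-]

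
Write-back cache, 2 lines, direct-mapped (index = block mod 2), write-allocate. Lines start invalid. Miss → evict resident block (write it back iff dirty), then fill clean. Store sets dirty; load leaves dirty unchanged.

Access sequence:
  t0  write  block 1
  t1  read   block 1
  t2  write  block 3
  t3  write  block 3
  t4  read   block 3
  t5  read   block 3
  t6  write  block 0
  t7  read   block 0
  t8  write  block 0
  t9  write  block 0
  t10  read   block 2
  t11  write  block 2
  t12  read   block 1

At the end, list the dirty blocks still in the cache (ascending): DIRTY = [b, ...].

0: W B1 -> L1 miss  d=D]
1: R B1 -> L1 hit  d=D]
2: W B3 -> L1 miss wb->B1  d=D]
3: W B3 -> L1 hit  d=D]
4: R B3 -> L1 hit  d=D]
5: R B3 -> L1 hit  d=D]
6: W B0 -> L0 miss  d=D]
7: R B0 -> L0 hit  d=D]
8: W B0 -> L0 hit  d=D]
9: W B0 -> L0 hit  d=D]
10: R B2 -> L0 miss wb->B0  d=-]
11: W B2 -> L0 hit  d=D]
12: R B1 -> L1 miss wb->B3  d=-]

DIRTY = [2]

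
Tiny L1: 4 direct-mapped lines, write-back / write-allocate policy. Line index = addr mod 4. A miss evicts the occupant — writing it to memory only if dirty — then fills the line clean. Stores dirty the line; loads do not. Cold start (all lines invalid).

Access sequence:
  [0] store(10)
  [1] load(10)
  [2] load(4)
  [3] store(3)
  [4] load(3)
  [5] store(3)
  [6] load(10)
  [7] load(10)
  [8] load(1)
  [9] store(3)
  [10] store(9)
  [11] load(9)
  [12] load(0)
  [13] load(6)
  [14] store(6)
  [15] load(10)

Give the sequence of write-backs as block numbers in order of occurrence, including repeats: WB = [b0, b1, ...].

WB = [10, 6]

  0 | W B10 → L2 miss [D]
  1 | R B10 → L2 hit [D]
  2 | R B4 → L0 miss [-]
  3 | W B3 → L3 miss [D]
  4 | R B3 → L3 hit [D]
  5 | W B3 → L3 hit [D]
  6 | R B10 → L2 hit [D]
  7 | R B10 → L2 hit [D]
  8 | R B1 → L1 miss [-]
  9 | W B3 → L3 hit [D]
  10 | W B9 → L1 miss [D]
  11 | R B9 → L1 hit [D]
  12 | R B0 → L0 miss [-]
  13 | R B6 → L2 miss wb→B10 [-]
  14 | W B6 → L2 hit [D]
  15 | R B10 → L2 miss wb→B6 [-]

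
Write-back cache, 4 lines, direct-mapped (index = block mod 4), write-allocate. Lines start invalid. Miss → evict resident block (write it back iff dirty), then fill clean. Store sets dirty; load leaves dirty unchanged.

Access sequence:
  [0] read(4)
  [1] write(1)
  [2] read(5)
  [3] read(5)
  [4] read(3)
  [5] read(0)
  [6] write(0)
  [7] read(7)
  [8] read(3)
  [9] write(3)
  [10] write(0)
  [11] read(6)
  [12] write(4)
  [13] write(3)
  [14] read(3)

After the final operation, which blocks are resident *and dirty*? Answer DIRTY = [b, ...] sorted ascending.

DIRTY = [3, 4]

  0 | R B4 → L0 miss [-]
  1 | W B1 → L1 miss [D]
  2 | R B5 → L1 miss wb→B1 [-]
  3 | R B5 → L1 hit [-]
  4 | R B3 → L3 miss [-]
  5 | R B0 → L0 miss [-]
  6 | W B0 → L0 hit [D]
  7 | R B7 → L3 miss [-]
  8 | R B3 → L3 miss [-]
  9 | W B3 → L3 hit [D]
  10 | W B0 → L0 hit [D]
  11 | R B6 → L2 miss [-]
  12 | W B4 → L0 miss wb→B0 [D]
  13 | W B3 → L3 hit [D]
  14 | R B3 → L3 hit [D]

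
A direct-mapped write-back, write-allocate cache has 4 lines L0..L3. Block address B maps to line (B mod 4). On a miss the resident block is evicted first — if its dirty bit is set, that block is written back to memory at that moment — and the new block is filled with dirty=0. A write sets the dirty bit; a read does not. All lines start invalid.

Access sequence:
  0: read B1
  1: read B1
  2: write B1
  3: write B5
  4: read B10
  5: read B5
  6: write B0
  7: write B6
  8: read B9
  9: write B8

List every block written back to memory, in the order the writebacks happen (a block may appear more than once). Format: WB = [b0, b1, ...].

0: R B1 → L1 miss [-]
1: R B1 → L1 hit [-]
2: W B1 → L1 hit [D]
3: W B5 → L1 miss wb→B1 [D]
4: R B10 → L2 miss [-]
5: R B5 → L1 hit [D]
6: W B0 → L0 miss [D]
7: W B6 → L2 miss [D]
8: R B9 → L1 miss wb→B5 [-]
9: W B8 → L0 miss wb→B0 [D]

WB = [1, 5, 0]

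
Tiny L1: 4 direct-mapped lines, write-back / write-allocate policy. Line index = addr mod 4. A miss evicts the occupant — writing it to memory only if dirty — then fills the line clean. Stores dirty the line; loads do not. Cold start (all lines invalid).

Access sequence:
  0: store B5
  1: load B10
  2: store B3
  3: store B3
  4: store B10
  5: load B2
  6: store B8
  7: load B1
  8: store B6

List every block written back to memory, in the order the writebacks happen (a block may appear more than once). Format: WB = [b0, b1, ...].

0: W B5 → L1 miss [D]
1: R B10 → L2 miss [-]
2: W B3 → L3 miss [D]
3: W B3 → L3 hit [D]
4: W B10 → L2 hit [D]
5: R B2 → L2 miss wb→B10 [-]
6: W B8 → L0 miss [D]
7: R B1 → L1 miss wb→B5 [-]
8: W B6 → L2 miss [D]

WB = [10, 5]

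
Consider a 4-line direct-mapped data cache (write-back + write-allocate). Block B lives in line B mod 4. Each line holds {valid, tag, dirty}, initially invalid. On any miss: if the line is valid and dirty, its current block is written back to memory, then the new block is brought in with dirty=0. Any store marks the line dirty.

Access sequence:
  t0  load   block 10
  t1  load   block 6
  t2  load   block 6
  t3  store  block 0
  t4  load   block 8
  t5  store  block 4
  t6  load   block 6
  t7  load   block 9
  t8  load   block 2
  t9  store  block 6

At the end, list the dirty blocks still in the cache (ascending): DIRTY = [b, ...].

  0 | R B10 → L2 miss [-]
  1 | R B6 → L2 miss [-]
  2 | R B6 → L2 hit [-]
  3 | W B0 → L0 miss [D]
  4 | R B8 → L0 miss wb→B0 [-]
  5 | W B4 → L0 miss [D]
  6 | R B6 → L2 hit [-]
  7 | R B9 → L1 miss [-]
  8 | R B2 → L2 miss [-]
  9 | W B6 → L2 miss [D]

DIRTY = [4, 6]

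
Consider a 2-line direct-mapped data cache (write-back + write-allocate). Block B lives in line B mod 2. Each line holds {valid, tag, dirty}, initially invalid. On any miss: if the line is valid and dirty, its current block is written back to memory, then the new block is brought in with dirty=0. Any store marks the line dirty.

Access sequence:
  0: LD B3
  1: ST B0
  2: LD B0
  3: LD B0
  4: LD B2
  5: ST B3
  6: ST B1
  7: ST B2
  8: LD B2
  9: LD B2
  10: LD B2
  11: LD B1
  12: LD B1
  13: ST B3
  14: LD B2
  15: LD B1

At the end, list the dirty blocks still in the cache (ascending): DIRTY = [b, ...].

0: R B3 -> L1 miss  d=-]
1: W B0 -> L0 miss  d=D]
2: R B0 -> L0 hit  d=D]
3: R B0 -> L0 hit  d=D]
4: R B2 -> L0 miss wb->B0  d=-]
5: W B3 -> L1 hit  d=D]
6: W B1 -> L1 miss wb->B3  d=D]
7: W B2 -> L0 hit  d=D]
8: R B2 -> L0 hit  d=D]
9: R B2 -> L0 hit  d=D]
10: R B2 -> L0 hit  d=D]
11: R B1 -> L1 hit  d=D]
12: R B1 -> L1 hit  d=D]
13: W B3 -> L1 miss wb->B1  d=D]
14: R B2 -> L0 hit  d=D]
15: R B1 -> L1 miss wb->B3  d=-]

DIRTY = [2]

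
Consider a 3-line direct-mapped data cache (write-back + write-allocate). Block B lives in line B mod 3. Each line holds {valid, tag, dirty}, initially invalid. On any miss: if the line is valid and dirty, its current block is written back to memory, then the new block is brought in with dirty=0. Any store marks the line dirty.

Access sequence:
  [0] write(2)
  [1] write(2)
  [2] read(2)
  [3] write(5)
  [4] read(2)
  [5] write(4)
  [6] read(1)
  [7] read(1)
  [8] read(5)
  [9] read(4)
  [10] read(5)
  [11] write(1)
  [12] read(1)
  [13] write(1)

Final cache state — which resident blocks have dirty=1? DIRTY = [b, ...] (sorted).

  0 | W B2 → L2 miss [D]
  1 | W B2 → L2 hit [D]
  2 | R B2 → L2 hit [D]
  3 | W B5 → L2 miss wb→B2 [D]
  4 | R B2 → L2 miss wb→B5 [-]
  5 | W B4 → L1 miss [D]
  6 | R B1 → L1 miss wb→B4 [-]
  7 | R B1 → L1 hit [-]
  8 | R B5 → L2 miss [-]
  9 | R B4 → L1 miss [-]
  10 | R B5 → L2 hit [-]
  11 | W B1 → L1 miss [D]
  12 | R B1 → L1 hit [D]
  13 | W B1 → L1 hit [D]

DIRTY = [1]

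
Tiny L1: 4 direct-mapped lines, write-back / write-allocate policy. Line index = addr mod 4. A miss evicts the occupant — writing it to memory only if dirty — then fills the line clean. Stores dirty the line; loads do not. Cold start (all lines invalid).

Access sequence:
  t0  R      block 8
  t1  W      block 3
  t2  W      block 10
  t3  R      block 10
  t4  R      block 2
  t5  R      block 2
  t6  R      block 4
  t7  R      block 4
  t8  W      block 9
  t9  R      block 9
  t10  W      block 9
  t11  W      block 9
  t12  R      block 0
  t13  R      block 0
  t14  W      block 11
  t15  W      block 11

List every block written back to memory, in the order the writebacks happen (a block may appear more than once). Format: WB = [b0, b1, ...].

0: R B8 → L0 miss [-]
1: W B3 → L3 miss [D]
2: W B10 → L2 miss [D]
3: R B10 → L2 hit [D]
4: R B2 → L2 miss wb→B10 [-]
5: R B2 → L2 hit [-]
6: R B4 → L0 miss [-]
7: R B4 → L0 hit [-]
8: W B9 → L1 miss [D]
9: R B9 → L1 hit [D]
10: W B9 → L1 hit [D]
11: W B9 → L1 hit [D]
12: R B0 → L0 miss [-]
13: R B0 → L0 hit [-]
14: W B11 → L3 miss wb→B3 [D]
15: W B11 → L3 hit [D]

WB = [10, 3]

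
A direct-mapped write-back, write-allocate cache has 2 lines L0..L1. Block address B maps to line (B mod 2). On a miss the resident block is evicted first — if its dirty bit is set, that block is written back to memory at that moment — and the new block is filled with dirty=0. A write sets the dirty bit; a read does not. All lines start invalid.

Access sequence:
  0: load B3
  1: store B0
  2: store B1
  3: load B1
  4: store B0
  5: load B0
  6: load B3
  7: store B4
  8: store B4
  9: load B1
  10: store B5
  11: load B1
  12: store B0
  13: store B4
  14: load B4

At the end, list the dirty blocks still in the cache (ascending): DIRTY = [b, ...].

DIRTY = [4]

0: R B3 -> L1 miss  d=-]
1: W B0 -> L0 miss  d=D]
2: W B1 -> L1 miss  d=D]
3: R B1 -> L1 hit  d=D]
4: W B0 -> L0 hit  d=D]
5: R B0 -> L0 hit  d=D]
6: R B3 -> L1 miss wb->B1  d=-]
7: W B4 -> L0 miss wb->B0  d=D]
8: W B4 -> L0 hit  d=D]
9: R B1 -> L1 miss  d=-]
10: W B5 -> L1 miss  d=D]
11: R B1 -> L1 miss wb->B5  d=-]
12: W B0 -> L0 miss wb->B4  d=D]
13: W B4 -> L0 miss wb->B0  d=D]
14: R B4 -> L0 hit  d=D]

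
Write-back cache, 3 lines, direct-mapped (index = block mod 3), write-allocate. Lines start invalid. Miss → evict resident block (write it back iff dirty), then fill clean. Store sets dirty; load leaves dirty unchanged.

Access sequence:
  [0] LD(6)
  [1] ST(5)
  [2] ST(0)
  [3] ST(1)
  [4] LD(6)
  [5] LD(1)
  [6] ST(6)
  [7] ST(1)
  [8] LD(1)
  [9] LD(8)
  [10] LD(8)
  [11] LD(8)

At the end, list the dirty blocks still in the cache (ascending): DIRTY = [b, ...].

0: R B6 → L0 miss [-]
1: W B5 → L2 miss [D]
2: W B0 → L0 miss [D]
3: W B1 → L1 miss [D]
4: R B6 → L0 miss wb→B0 [-]
5: R B1 → L1 hit [D]
6: W B6 → L0 hit [D]
7: W B1 → L1 hit [D]
8: R B1 → L1 hit [D]
9: R B8 → L2 miss wb→B5 [-]
10: R B8 → L2 hit [-]
11: R B8 → L2 hit [-]

DIRTY = [1, 6]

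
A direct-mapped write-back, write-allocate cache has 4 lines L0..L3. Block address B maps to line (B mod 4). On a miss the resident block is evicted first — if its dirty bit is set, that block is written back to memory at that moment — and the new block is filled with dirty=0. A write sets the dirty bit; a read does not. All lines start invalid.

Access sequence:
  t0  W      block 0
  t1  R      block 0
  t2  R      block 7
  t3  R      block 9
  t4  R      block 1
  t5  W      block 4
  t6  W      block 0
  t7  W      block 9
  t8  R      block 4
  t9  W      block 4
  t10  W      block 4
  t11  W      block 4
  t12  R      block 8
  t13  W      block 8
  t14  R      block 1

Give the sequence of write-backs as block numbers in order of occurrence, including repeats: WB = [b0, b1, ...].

  0 | W B0 → L0 miss [D]
  1 | R B0 → L0 hit [D]
  2 | R B7 → L3 miss [-]
  3 | R B9 → L1 miss [-]
  4 | R B1 → L1 miss [-]
  5 | W B4 → L0 miss wb→B0 [D]
  6 | W B0 → L0 miss wb→B4 [D]
  7 | W B9 → L1 miss [D]
  8 | R B4 → L0 miss wb→B0 [-]
  9 | W B4 → L0 hit [D]
  10 | W B4 → L0 hit [D]
  11 | W B4 → L0 hit [D]
  12 | R B8 → L0 miss wb→B4 [-]
  13 | W B8 → L0 hit [D]
  14 | R B1 → L1 miss wb→B9 [-]

WB = [0, 4, 0, 4, 9]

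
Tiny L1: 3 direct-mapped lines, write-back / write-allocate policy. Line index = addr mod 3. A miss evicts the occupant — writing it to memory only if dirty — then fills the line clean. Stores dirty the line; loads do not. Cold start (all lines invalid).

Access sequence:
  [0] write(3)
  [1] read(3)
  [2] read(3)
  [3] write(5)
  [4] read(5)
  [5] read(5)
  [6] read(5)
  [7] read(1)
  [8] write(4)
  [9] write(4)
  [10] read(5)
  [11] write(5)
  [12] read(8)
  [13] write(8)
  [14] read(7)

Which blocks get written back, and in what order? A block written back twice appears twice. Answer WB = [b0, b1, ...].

WB = [5, 4]

  0 | W B3 → L0 miss [D]
  1 | R B3 → L0 hit [D]
  2 | R B3 → L0 hit [D]
  3 | W B5 → L2 miss [D]
  4 | R B5 → L2 hit [D]
  5 | R B5 → L2 hit [D]
  6 | R B5 → L2 hit [D]
  7 | R B1 → L1 miss [-]
  8 | W B4 → L1 miss [D]
  9 | W B4 → L1 hit [D]
  10 | R B5 → L2 hit [D]
  11 | W B5 → L2 hit [D]
  12 | R B8 → L2 miss wb→B5 [-]
  13 | W B8 → L2 hit [D]
  14 | R B7 → L1 miss wb→B4 [-]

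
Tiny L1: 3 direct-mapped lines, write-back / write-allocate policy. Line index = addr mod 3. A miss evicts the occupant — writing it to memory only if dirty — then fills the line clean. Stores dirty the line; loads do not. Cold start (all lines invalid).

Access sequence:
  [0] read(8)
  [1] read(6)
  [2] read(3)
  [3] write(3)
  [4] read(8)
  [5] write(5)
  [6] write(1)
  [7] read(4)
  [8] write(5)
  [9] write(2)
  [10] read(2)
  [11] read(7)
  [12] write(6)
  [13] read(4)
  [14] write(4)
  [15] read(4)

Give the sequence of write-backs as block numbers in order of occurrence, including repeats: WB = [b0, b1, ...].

WB = [1, 5, 3]

  0 | R B8 → L2 miss [-]
  1 | R B6 → L0 miss [-]
  2 | R B3 → L0 miss [-]
  3 | W B3 → L0 hit [D]
  4 | R B8 → L2 hit [-]
  5 | W B5 → L2 miss [D]
  6 | W B1 → L1 miss [D]
  7 | R B4 → L1 miss wb→B1 [-]
  8 | W B5 → L2 hit [D]
  9 | W B2 → L2 miss wb→B5 [D]
  10 | R B2 → L2 hit [D]
  11 | R B7 → L1 miss [-]
  12 | W B6 → L0 miss wb→B3 [D]
  13 | R B4 → L1 miss [-]
  14 | W B4 → L1 hit [D]
  15 | R B4 → L1 hit [D]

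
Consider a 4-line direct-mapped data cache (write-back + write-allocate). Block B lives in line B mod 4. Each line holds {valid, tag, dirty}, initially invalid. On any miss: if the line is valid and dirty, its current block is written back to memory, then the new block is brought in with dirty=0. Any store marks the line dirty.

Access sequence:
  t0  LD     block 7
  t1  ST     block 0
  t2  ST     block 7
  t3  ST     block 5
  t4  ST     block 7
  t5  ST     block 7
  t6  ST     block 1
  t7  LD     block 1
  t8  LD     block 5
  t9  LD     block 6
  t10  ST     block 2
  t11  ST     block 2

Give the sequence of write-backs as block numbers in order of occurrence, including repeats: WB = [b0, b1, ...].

WB = [5, 1]

0: R B7 -> L3 miss  d=-]
1: W B0 -> L0 miss  d=D]
2: W B7 -> L3 hit  d=D]
3: W B5 -> L1 miss  d=D]
4: W B7 -> L3 hit  d=D]
5: W B7 -> L3 hit  d=D]
6: W B1 -> L1 miss wb->B5  d=D]
7: R B1 -> L1 hit  d=D]
8: R B5 -> L1 miss wb->B1  d=-]
9: R B6 -> L2 miss  d=-]
10: W B2 -> L2 miss  d=D]
11: W B2 -> L2 hit  d=D]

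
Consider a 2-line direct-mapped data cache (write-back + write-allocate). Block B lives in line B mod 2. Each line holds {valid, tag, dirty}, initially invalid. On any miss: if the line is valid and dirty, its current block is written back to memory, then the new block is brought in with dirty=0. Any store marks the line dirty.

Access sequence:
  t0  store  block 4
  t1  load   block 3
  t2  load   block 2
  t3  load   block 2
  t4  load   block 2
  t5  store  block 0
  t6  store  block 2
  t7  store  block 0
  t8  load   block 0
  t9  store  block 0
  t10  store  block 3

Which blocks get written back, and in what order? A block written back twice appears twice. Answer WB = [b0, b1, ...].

WB = [4, 0, 2]

0: W B4 → L0 miss [D]
1: R B3 → L1 miss [-]
2: R B2 → L0 miss wb→B4 [-]
3: R B2 → L0 hit [-]
4: R B2 → L0 hit [-]
5: W B0 → L0 miss [D]
6: W B2 → L0 miss wb→B0 [D]
7: W B0 → L0 miss wb→B2 [D]
8: R B0 → L0 hit [D]
9: W B0 → L0 hit [D]
10: W B3 → L1 hit [D]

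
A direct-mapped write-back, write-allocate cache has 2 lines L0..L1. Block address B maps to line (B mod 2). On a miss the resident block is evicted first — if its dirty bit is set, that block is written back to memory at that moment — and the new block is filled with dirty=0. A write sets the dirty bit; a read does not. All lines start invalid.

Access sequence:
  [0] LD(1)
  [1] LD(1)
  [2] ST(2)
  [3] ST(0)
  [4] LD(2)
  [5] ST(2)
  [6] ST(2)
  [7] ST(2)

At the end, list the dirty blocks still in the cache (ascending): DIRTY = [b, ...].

DIRTY = [2]

  0 | R B1 → L1 miss [-]
  1 | R B1 → L1 hit [-]
  2 | W B2 → L0 miss [D]
  3 | W B0 → L0 miss wb→B2 [D]
  4 | R B2 → L0 miss wb→B0 [-]
  5 | W B2 → L0 hit [D]
  6 | W B2 → L0 hit [D]
  7 | W B2 → L0 hit [D]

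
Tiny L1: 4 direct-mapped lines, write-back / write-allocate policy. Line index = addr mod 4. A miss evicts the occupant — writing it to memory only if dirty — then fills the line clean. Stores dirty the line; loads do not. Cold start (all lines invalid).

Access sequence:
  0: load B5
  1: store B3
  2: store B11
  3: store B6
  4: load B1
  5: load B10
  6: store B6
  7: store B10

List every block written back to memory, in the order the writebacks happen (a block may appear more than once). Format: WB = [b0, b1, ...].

0: R B5 -> L1 miss  d=-]
1: W B3 -> L3 miss  d=D]
2: W B11 -> L3 miss wb->B3  d=D]
3: W B6 -> L2 miss  d=D]
4: R B1 -> L1 miss  d=-]
5: R B10 -> L2 miss wb->B6  d=-]
6: W B6 -> L2 miss  d=D]
7: W B10 -> L2 miss wb->B6  d=D]

WB = [3, 6, 6]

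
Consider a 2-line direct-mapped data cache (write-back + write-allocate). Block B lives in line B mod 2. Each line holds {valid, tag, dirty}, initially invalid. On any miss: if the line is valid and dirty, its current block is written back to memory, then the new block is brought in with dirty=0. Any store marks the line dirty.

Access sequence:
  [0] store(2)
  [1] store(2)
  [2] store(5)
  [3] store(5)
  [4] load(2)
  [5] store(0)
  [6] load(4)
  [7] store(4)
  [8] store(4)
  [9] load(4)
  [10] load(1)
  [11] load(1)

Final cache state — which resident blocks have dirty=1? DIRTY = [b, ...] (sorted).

DIRTY = [4]

  0 | W B2 → L0 miss [D]
  1 | W B2 → L0 hit [D]
  2 | W B5 → L1 miss [D]
  3 | W B5 → L1 hit [D]
  4 | R B2 → L0 hit [D]
  5 | W B0 → L0 miss wb→B2 [D]
  6 | R B4 → L0 miss wb→B0 [-]
  7 | W B4 → L0 hit [D]
  8 | W B4 → L0 hit [D]
  9 | R B4 → L0 hit [D]
  10 | R B1 → L1 miss wb→B5 [-]
  11 | R B1 → L1 hit [-]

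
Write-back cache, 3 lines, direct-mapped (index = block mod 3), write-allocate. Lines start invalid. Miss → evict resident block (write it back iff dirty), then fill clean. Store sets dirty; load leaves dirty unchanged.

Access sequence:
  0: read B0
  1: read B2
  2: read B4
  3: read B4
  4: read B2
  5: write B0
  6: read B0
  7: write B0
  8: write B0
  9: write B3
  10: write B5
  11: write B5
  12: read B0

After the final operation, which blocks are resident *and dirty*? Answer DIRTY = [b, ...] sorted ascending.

  0 | R B0 → L0 miss [-]
  1 | R B2 → L2 miss [-]
  2 | R B4 → L1 miss [-]
  3 | R B4 → L1 hit [-]
  4 | R B2 → L2 hit [-]
  5 | W B0 → L0 hit [D]
  6 | R B0 → L0 hit [D]
  7 | W B0 → L0 hit [D]
  8 | W B0 → L0 hit [D]
  9 | W B3 → L0 miss wb→B0 [D]
  10 | W B5 → L2 miss [D]
  11 | W B5 → L2 hit [D]
  12 | R B0 → L0 miss wb→B3 [-]

DIRTY = [5]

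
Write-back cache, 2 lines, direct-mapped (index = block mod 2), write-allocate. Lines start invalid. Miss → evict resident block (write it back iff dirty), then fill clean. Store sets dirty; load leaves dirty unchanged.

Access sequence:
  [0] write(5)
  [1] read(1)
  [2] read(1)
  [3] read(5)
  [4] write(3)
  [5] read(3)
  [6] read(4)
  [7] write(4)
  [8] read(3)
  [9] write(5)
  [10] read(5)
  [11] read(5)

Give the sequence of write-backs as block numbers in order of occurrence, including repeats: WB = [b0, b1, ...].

WB = [5, 3]

  0 | W B5 → L1 miss [D]
  1 | R B1 → L1 miss wb→B5 [-]
  2 | R B1 → L1 hit [-]
  3 | R B5 → L1 miss [-]
  4 | W B3 → L1 miss [D]
  5 | R B3 → L1 hit [D]
  6 | R B4 → L0 miss [-]
  7 | W B4 → L0 hit [D]
  8 | R B3 → L1 hit [D]
  9 | W B5 → L1 miss wb→B3 [D]
  10 | R B5 → L1 hit [D]
  11 | R B5 → L1 hit [D]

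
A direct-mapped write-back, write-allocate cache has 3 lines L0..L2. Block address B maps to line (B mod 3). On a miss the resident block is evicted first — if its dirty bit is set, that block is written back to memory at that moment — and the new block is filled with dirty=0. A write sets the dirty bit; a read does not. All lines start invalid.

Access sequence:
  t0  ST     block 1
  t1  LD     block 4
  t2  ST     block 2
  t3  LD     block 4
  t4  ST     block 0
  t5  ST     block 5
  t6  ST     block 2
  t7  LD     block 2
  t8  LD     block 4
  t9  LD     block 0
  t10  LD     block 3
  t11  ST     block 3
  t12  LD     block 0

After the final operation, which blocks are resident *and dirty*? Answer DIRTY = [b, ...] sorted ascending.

  0 | W B1 → L1 miss [D]
  1 | R B4 → L1 miss wb→B1 [-]
  2 | W B2 → L2 miss [D]
  3 | R B4 → L1 hit [-]
  4 | W B0 → L0 miss [D]
  5 | W B5 → L2 miss wb→B2 [D]
  6 | W B2 → L2 miss wb→B5 [D]
  7 | R B2 → L2 hit [D]
  8 | R B4 → L1 hit [-]
  9 | R B0 → L0 hit [D]
  10 | R B3 → L0 miss wb→B0 [-]
  11 | W B3 → L0 hit [D]
  12 | R B0 → L0 miss wb→B3 [-]

DIRTY = [2]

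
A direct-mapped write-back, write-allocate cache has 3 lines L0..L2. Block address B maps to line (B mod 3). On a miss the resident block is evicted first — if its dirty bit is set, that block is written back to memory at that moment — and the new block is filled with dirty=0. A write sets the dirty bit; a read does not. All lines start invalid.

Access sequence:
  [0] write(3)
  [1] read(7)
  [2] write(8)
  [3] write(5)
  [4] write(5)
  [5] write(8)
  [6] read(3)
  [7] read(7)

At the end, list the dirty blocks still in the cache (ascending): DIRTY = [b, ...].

0: W B3 -> L0 miss  d=D]
1: R B7 -> L1 miss  d=-]
2: W B8 -> L2 miss  d=D]
3: W B5 -> L2 miss wb->B8  d=D]
4: W B5 -> L2 hit  d=D]
5: W B8 -> L2 miss wb->B5  d=D]
6: R B3 -> L0 hit  d=D]
7: R B7 -> L1 hit  d=-]

DIRTY = [3, 8]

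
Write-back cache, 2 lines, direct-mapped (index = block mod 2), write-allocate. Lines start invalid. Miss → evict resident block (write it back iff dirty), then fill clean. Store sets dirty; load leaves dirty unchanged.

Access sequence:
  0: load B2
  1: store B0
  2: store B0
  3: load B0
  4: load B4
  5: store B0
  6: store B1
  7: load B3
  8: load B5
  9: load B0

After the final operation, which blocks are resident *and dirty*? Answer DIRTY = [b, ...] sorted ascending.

  0 | R B2 → L0 miss [-]
  1 | W B0 → L0 miss [D]
  2 | W B0 → L0 hit [D]
  3 | R B0 → L0 hit [D]
  4 | R B4 → L0 miss wb→B0 [-]
  5 | W B0 → L0 miss [D]
  6 | W B1 → L1 miss [D]
  7 | R B3 → L1 miss wb→B1 [-]
  8 | R B5 → L1 miss [-]
  9 | R B0 → L0 hit [D]

DIRTY = [0]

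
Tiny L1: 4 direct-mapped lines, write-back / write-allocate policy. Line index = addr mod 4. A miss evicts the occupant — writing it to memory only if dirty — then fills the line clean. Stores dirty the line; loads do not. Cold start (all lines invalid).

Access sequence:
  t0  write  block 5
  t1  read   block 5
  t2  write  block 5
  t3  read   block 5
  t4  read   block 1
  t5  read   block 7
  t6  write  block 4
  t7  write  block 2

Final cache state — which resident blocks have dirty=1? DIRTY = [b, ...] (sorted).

DIRTY = [2, 4]

0: W B5 → L1 miss [D]
1: R B5 → L1 hit [D]
2: W B5 → L1 hit [D]
3: R B5 → L1 hit [D]
4: R B1 → L1 miss wb→B5 [-]
5: R B7 → L3 miss [-]
6: W B4 → L0 miss [D]
7: W B2 → L2 miss [D]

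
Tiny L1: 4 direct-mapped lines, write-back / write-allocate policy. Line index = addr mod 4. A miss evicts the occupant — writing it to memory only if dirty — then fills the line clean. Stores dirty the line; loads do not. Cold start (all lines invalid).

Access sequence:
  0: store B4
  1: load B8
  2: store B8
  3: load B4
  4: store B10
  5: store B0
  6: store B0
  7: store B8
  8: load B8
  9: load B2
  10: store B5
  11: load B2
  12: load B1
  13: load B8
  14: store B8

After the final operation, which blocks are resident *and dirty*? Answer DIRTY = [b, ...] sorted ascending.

  0 | W B4 → L0 miss [D]
  1 | R B8 → L0 miss wb→B4 [-]
  2 | W B8 → L0 hit [D]
  3 | R B4 → L0 miss wb→B8 [-]
  4 | W B10 → L2 miss [D]
  5 | W B0 → L0 miss [D]
  6 | W B0 → L0 hit [D]
  7 | W B8 → L0 miss wb→B0 [D]
  8 | R B8 → L0 hit [D]
  9 | R B2 → L2 miss wb→B10 [-]
  10 | W B5 → L1 miss [D]
  11 | R B2 → L2 hit [-]
  12 | R B1 → L1 miss wb→B5 [-]
  13 | R B8 → L0 hit [D]
  14 | W B8 → L0 hit [D]

DIRTY = [8]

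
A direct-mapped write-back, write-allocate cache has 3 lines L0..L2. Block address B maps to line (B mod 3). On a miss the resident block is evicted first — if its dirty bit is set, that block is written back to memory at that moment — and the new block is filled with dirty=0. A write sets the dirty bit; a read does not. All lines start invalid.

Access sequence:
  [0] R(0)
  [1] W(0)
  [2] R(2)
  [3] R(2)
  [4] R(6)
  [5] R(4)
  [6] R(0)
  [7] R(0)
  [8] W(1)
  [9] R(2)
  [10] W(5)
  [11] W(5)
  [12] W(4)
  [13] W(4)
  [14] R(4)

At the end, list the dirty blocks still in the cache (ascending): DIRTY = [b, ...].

0: R B0 -> L0 miss  d=-]
1: W B0 -> L0 hit  d=D]
2: R B2 -> L2 miss  d=-]
3: R B2 -> L2 hit  d=-]
4: R B6 -> L0 miss wb->B0  d=-]
5: R B4 -> L1 miss  d=-]
6: R B0 -> L0 miss  d=-]
7: R B0 -> L0 hit  d=-]
8: W B1 -> L1 miss  d=D]
9: R B2 -> L2 hit  d=-]
10: W B5 -> L2 miss  d=D]
11: W B5 -> L2 hit  d=D]
12: W B4 -> L1 miss wb->B1  d=D]
13: W B4 -> L1 hit  d=D]
14: R B4 -> L1 hit  d=D]

DIRTY = [4, 5]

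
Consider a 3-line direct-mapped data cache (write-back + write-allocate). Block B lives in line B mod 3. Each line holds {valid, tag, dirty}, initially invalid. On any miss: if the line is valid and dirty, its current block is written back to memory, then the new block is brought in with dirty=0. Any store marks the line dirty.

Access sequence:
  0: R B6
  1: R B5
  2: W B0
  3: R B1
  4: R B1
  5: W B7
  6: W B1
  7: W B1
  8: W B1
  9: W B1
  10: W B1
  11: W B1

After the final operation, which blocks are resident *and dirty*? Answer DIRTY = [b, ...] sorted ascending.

  0 | R B6 → L0 miss [-]
  1 | R B5 → L2 miss [-]
  2 | W B0 → L0 miss [D]
  3 | R B1 → L1 miss [-]
  4 | R B1 → L1 hit [-]
  5 | W B7 → L1 miss [D]
  6 | W B1 → L1 miss wb→B7 [D]
  7 | W B1 → L1 hit [D]
  8 | W B1 → L1 hit [D]
  9 | W B1 → L1 hit [D]
  10 | W B1 → L1 hit [D]
  11 | W B1 → L1 hit [D]

DIRTY = [0, 1]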